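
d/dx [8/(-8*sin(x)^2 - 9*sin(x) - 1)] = 8*(16*sin(x) + 9)*cos(x)/(8*sin(x)^2 + 9*sin(x) + 1)^2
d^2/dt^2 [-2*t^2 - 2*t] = -4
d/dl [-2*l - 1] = -2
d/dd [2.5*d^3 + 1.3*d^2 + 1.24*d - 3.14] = 7.5*d^2 + 2.6*d + 1.24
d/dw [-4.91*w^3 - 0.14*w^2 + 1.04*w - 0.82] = -14.73*w^2 - 0.28*w + 1.04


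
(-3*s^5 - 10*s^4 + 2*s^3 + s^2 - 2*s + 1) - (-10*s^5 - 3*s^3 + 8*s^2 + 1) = 7*s^5 - 10*s^4 + 5*s^3 - 7*s^2 - 2*s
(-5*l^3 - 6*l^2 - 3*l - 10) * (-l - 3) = 5*l^4 + 21*l^3 + 21*l^2 + 19*l + 30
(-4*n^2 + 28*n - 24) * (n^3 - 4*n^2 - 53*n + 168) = -4*n^5 + 44*n^4 + 76*n^3 - 2060*n^2 + 5976*n - 4032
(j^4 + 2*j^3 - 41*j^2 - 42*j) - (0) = j^4 + 2*j^3 - 41*j^2 - 42*j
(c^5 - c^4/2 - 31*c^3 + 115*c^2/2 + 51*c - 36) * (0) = 0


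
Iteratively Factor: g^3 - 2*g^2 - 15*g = (g + 3)*(g^2 - 5*g) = g*(g + 3)*(g - 5)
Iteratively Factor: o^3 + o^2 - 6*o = (o - 2)*(o^2 + 3*o) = o*(o - 2)*(o + 3)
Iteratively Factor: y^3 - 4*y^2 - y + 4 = (y - 4)*(y^2 - 1) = (y - 4)*(y + 1)*(y - 1)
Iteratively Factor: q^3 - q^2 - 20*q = (q)*(q^2 - q - 20) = q*(q - 5)*(q + 4)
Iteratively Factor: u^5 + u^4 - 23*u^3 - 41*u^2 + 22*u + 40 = (u + 1)*(u^4 - 23*u^2 - 18*u + 40) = (u + 1)*(u + 2)*(u^3 - 2*u^2 - 19*u + 20) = (u - 5)*(u + 1)*(u + 2)*(u^2 + 3*u - 4) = (u - 5)*(u - 1)*(u + 1)*(u + 2)*(u + 4)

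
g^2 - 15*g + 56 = (g - 8)*(g - 7)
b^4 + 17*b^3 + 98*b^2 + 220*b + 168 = (b + 2)^2*(b + 6)*(b + 7)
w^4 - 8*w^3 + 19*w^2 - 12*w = w*(w - 4)*(w - 3)*(w - 1)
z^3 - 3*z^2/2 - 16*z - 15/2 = (z - 5)*(z + 1/2)*(z + 3)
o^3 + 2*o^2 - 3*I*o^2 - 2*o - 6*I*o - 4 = (o + 2)*(o - 2*I)*(o - I)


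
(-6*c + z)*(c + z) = -6*c^2 - 5*c*z + z^2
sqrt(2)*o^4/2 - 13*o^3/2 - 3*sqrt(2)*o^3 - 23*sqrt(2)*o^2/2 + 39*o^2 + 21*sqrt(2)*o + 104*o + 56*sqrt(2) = (o - 8)*(o + 2)*(o - 7*sqrt(2))*(sqrt(2)*o/2 + 1/2)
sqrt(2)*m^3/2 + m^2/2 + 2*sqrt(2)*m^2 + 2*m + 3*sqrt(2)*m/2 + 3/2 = (m + 1)*(m + 3)*(sqrt(2)*m/2 + 1/2)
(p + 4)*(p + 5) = p^2 + 9*p + 20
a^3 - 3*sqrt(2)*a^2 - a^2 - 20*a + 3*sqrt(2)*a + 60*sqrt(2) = (a - 5)*(a + 4)*(a - 3*sqrt(2))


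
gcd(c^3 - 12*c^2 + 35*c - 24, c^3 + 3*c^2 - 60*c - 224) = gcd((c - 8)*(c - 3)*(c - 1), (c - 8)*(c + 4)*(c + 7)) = c - 8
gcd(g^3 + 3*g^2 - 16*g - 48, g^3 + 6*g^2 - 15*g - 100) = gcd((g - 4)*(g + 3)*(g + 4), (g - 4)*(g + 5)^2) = g - 4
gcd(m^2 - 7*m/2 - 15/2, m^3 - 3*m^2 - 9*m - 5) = m - 5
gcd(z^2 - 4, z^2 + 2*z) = z + 2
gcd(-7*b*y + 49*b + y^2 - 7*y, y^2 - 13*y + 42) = y - 7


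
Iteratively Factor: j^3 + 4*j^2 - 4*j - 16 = (j + 2)*(j^2 + 2*j - 8) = (j - 2)*(j + 2)*(j + 4)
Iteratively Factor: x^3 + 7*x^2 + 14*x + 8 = (x + 4)*(x^2 + 3*x + 2) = (x + 2)*(x + 4)*(x + 1)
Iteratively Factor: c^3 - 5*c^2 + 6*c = (c - 3)*(c^2 - 2*c) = (c - 3)*(c - 2)*(c)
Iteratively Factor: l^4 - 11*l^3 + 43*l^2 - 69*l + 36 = (l - 3)*(l^3 - 8*l^2 + 19*l - 12) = (l - 3)*(l - 1)*(l^2 - 7*l + 12) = (l - 4)*(l - 3)*(l - 1)*(l - 3)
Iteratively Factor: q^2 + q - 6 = (q + 3)*(q - 2)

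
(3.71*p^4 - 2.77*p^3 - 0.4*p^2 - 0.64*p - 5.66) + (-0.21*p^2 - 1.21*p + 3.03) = 3.71*p^4 - 2.77*p^3 - 0.61*p^2 - 1.85*p - 2.63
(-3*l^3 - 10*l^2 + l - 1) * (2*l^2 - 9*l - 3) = -6*l^5 + 7*l^4 + 101*l^3 + 19*l^2 + 6*l + 3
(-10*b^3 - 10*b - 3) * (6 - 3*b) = 30*b^4 - 60*b^3 + 30*b^2 - 51*b - 18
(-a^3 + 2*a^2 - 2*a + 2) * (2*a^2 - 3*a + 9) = -2*a^5 + 7*a^4 - 19*a^3 + 28*a^2 - 24*a + 18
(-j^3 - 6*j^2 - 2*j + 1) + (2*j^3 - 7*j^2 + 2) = j^3 - 13*j^2 - 2*j + 3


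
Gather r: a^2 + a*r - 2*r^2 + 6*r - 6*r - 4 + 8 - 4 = a^2 + a*r - 2*r^2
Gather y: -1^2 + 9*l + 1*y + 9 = 9*l + y + 8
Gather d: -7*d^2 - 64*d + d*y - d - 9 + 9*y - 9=-7*d^2 + d*(y - 65) + 9*y - 18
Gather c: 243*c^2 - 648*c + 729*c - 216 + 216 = 243*c^2 + 81*c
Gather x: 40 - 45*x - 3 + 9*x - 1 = 36 - 36*x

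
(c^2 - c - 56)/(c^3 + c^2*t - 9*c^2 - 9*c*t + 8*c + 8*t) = (c + 7)/(c^2 + c*t - c - t)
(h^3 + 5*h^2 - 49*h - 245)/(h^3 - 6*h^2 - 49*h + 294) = (h + 5)/(h - 6)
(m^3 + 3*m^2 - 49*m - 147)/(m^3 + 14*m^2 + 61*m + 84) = (m - 7)/(m + 4)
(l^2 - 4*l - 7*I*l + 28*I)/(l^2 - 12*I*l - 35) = (l - 4)/(l - 5*I)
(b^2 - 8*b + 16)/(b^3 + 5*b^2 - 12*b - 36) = (b^2 - 8*b + 16)/(b^3 + 5*b^2 - 12*b - 36)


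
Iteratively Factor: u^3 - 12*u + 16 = (u - 2)*(u^2 + 2*u - 8) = (u - 2)*(u + 4)*(u - 2)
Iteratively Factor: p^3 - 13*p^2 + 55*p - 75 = (p - 5)*(p^2 - 8*p + 15) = (p - 5)^2*(p - 3)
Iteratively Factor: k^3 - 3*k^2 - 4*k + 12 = (k - 2)*(k^2 - k - 6) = (k - 3)*(k - 2)*(k + 2)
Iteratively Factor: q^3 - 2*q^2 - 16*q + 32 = (q - 4)*(q^2 + 2*q - 8) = (q - 4)*(q - 2)*(q + 4)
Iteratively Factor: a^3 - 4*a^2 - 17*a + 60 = (a - 5)*(a^2 + a - 12) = (a - 5)*(a + 4)*(a - 3)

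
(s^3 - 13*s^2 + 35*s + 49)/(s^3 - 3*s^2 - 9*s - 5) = (s^2 - 14*s + 49)/(s^2 - 4*s - 5)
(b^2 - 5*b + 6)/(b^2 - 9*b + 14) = (b - 3)/(b - 7)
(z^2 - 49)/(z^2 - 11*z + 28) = (z + 7)/(z - 4)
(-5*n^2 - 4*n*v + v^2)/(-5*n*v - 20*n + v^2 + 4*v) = (n + v)/(v + 4)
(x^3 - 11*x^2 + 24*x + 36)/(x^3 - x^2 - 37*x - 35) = (x^2 - 12*x + 36)/(x^2 - 2*x - 35)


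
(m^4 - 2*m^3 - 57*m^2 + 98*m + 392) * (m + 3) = m^5 + m^4 - 63*m^3 - 73*m^2 + 686*m + 1176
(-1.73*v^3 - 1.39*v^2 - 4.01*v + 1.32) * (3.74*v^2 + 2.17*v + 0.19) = -6.4702*v^5 - 8.9527*v^4 - 18.3424*v^3 - 4.029*v^2 + 2.1025*v + 0.2508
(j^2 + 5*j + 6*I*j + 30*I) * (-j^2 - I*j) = -j^4 - 5*j^3 - 7*I*j^3 + 6*j^2 - 35*I*j^2 + 30*j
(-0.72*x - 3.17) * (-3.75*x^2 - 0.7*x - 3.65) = 2.7*x^3 + 12.3915*x^2 + 4.847*x + 11.5705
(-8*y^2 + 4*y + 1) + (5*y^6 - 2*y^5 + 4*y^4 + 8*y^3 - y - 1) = 5*y^6 - 2*y^5 + 4*y^4 + 8*y^3 - 8*y^2 + 3*y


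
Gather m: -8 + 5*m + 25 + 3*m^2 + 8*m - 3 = 3*m^2 + 13*m + 14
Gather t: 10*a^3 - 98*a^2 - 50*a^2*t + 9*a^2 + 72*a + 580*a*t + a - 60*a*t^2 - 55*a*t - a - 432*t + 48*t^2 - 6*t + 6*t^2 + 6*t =10*a^3 - 89*a^2 + 72*a + t^2*(54 - 60*a) + t*(-50*a^2 + 525*a - 432)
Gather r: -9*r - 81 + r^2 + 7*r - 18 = r^2 - 2*r - 99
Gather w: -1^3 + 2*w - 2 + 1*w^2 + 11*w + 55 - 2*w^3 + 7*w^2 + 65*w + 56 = -2*w^3 + 8*w^2 + 78*w + 108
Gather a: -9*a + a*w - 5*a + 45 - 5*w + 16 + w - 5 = a*(w - 14) - 4*w + 56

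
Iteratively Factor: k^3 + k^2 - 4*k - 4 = (k + 1)*(k^2 - 4) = (k - 2)*(k + 1)*(k + 2)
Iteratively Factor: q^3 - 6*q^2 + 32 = (q + 2)*(q^2 - 8*q + 16) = (q - 4)*(q + 2)*(q - 4)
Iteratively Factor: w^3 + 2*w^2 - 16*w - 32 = (w - 4)*(w^2 + 6*w + 8) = (w - 4)*(w + 2)*(w + 4)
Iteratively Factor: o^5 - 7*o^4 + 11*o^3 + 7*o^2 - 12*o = (o)*(o^4 - 7*o^3 + 11*o^2 + 7*o - 12) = o*(o - 3)*(o^3 - 4*o^2 - o + 4) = o*(o - 4)*(o - 3)*(o^2 - 1) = o*(o - 4)*(o - 3)*(o + 1)*(o - 1)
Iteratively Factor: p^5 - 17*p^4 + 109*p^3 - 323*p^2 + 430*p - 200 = (p - 5)*(p^4 - 12*p^3 + 49*p^2 - 78*p + 40) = (p - 5)*(p - 4)*(p^3 - 8*p^2 + 17*p - 10) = (p - 5)*(p - 4)*(p - 2)*(p^2 - 6*p + 5) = (p - 5)*(p - 4)*(p - 2)*(p - 1)*(p - 5)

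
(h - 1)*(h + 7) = h^2 + 6*h - 7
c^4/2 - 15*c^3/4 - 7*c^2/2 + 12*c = c*(c/2 + 1)*(c - 8)*(c - 3/2)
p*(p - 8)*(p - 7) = p^3 - 15*p^2 + 56*p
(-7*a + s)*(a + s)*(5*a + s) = -35*a^3 - 37*a^2*s - a*s^2 + s^3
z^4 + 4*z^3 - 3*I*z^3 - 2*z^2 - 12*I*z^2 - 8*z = z*(z + 4)*(z - 2*I)*(z - I)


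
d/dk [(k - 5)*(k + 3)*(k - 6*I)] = 3*k^2 + k*(-4 - 12*I) - 15 + 12*I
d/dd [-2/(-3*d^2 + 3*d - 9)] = 2*(1 - 2*d)/(3*(d^2 - d + 3)^2)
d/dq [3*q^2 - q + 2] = 6*q - 1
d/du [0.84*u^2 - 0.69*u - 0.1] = 1.68*u - 0.69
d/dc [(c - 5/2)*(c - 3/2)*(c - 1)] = 3*c^2 - 10*c + 31/4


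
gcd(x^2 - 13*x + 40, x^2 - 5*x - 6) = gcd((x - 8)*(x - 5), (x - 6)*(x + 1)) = 1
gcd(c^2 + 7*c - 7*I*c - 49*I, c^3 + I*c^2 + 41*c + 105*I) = c - 7*I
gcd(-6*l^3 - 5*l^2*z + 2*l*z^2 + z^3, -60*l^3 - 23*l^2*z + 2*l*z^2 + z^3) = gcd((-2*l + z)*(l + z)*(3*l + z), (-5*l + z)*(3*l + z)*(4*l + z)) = 3*l + z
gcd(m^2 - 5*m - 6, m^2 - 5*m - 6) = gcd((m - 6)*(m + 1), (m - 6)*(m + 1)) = m^2 - 5*m - 6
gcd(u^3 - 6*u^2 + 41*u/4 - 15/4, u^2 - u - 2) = 1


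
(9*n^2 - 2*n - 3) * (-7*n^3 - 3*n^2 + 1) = -63*n^5 - 13*n^4 + 27*n^3 + 18*n^2 - 2*n - 3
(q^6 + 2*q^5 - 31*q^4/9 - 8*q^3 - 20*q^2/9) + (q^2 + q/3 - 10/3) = q^6 + 2*q^5 - 31*q^4/9 - 8*q^3 - 11*q^2/9 + q/3 - 10/3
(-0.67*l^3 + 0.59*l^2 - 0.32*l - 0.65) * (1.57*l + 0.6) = -1.0519*l^4 + 0.5243*l^3 - 0.1484*l^2 - 1.2125*l - 0.39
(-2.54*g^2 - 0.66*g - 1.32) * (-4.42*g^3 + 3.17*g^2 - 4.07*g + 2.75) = 11.2268*g^5 - 5.1346*g^4 + 14.08*g^3 - 8.4832*g^2 + 3.5574*g - 3.63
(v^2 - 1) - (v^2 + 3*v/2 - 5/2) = 3/2 - 3*v/2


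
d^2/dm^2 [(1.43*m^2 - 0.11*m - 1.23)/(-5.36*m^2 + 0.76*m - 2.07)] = (5.6843418860808e-14*m^4 - 5.32998400000001*m^3 + 307.221264*m^2 - 37.386*m - 37.782006)/(153.990656*m^6 - 65.503488*m^5 + 187.698624*m^4 - 51.033088*m^3 + 72.488088*m^2 - 9.769572*m + 8.869743)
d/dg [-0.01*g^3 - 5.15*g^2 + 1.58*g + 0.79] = -0.03*g^2 - 10.3*g + 1.58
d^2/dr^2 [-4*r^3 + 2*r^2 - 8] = 4 - 24*r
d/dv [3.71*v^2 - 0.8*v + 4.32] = 7.42*v - 0.8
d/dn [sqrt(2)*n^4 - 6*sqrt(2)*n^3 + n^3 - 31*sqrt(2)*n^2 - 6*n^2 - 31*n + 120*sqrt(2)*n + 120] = 4*sqrt(2)*n^3 - 18*sqrt(2)*n^2 + 3*n^2 - 62*sqrt(2)*n - 12*n - 31 + 120*sqrt(2)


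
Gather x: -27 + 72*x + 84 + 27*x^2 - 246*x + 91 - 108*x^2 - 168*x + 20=-81*x^2 - 342*x + 168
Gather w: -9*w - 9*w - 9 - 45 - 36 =-18*w - 90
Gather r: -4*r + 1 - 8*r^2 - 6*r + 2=-8*r^2 - 10*r + 3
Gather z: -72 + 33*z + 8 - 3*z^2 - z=-3*z^2 + 32*z - 64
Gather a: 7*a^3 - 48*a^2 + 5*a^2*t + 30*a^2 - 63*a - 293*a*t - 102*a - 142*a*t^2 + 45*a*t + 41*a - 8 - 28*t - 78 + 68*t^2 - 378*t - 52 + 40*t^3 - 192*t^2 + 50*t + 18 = 7*a^3 + a^2*(5*t - 18) + a*(-142*t^2 - 248*t - 124) + 40*t^3 - 124*t^2 - 356*t - 120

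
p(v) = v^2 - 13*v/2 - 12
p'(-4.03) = -14.56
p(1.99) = -20.97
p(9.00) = 10.50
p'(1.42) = -3.66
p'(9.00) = 11.50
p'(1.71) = -3.08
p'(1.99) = -2.52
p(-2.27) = 7.91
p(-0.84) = -5.83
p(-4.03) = 30.44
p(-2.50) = 10.50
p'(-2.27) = -11.04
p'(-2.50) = -11.50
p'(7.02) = 7.54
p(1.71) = -20.19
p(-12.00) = 210.00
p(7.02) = -8.35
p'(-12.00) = -30.50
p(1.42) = -19.21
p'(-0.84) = -8.18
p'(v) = 2*v - 13/2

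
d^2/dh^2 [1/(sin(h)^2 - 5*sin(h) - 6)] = (-4*sin(h)^3 + 19*sin(h)^2 - 62*sin(h) + 62)/((sin(h) - 6)^3*(sin(h) + 1)^2)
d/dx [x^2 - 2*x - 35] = 2*x - 2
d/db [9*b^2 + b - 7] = 18*b + 1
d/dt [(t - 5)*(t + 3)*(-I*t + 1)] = -3*I*t^2 + t*(2 + 4*I) - 2 + 15*I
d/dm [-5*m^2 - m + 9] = -10*m - 1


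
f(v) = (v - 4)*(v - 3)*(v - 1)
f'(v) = (v - 4)*(v - 3) + (v - 4)*(v - 1) + (v - 3)*(v - 1)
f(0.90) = -0.65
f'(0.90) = 7.03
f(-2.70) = -141.30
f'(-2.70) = 84.07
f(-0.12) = -14.40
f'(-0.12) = 20.96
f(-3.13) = -180.51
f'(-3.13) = 98.47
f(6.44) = 45.66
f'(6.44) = 40.38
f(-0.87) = -35.24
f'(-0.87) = 35.19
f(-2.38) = -116.02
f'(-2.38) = 74.07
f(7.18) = 82.15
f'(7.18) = 58.78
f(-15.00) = -5472.00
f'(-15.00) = 934.00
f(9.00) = 240.00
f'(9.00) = 118.00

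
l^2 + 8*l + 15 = (l + 3)*(l + 5)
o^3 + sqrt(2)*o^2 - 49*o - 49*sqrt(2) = (o - 7)*(o + 7)*(o + sqrt(2))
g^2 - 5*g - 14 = (g - 7)*(g + 2)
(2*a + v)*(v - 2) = 2*a*v - 4*a + v^2 - 2*v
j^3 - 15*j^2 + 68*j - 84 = (j - 7)*(j - 6)*(j - 2)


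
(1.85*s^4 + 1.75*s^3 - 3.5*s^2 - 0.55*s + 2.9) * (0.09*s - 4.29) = 0.1665*s^5 - 7.779*s^4 - 7.8225*s^3 + 14.9655*s^2 + 2.6205*s - 12.441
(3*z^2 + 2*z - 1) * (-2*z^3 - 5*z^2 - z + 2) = -6*z^5 - 19*z^4 - 11*z^3 + 9*z^2 + 5*z - 2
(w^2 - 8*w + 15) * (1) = w^2 - 8*w + 15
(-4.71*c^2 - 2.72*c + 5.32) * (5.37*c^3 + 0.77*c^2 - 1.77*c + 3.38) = -25.2927*c^5 - 18.2331*c^4 + 34.8107*c^3 - 7.009*c^2 - 18.61*c + 17.9816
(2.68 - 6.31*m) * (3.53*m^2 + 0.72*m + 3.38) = -22.2743*m^3 + 4.9172*m^2 - 19.3982*m + 9.0584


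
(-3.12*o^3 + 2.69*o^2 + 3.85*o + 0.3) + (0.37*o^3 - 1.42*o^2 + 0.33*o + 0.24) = -2.75*o^3 + 1.27*o^2 + 4.18*o + 0.54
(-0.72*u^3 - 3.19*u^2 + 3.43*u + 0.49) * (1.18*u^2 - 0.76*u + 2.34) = -0.8496*u^5 - 3.217*u^4 + 4.787*u^3 - 9.4932*u^2 + 7.6538*u + 1.1466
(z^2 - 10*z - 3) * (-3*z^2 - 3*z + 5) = -3*z^4 + 27*z^3 + 44*z^2 - 41*z - 15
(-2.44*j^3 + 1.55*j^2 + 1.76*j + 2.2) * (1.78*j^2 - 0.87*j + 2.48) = -4.3432*j^5 + 4.8818*j^4 - 4.2669*j^3 + 6.2288*j^2 + 2.4508*j + 5.456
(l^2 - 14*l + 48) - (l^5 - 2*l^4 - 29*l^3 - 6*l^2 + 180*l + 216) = -l^5 + 2*l^4 + 29*l^3 + 7*l^2 - 194*l - 168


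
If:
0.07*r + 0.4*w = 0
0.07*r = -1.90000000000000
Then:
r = -27.14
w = 4.75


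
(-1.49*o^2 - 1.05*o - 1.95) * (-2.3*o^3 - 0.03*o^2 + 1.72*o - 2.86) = 3.427*o^5 + 2.4597*o^4 + 1.9537*o^3 + 2.5139*o^2 - 0.351*o + 5.577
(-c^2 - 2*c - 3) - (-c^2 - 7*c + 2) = 5*c - 5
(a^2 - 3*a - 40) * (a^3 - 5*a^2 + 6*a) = a^5 - 8*a^4 - 19*a^3 + 182*a^2 - 240*a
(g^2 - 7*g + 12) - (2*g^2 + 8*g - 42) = -g^2 - 15*g + 54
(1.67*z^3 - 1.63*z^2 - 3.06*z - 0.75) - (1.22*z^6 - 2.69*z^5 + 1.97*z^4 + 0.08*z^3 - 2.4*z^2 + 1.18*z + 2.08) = -1.22*z^6 + 2.69*z^5 - 1.97*z^4 + 1.59*z^3 + 0.77*z^2 - 4.24*z - 2.83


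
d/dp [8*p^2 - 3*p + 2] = 16*p - 3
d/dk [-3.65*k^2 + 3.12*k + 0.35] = 3.12 - 7.3*k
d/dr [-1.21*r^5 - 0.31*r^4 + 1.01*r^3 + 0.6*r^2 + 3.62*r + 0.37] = -6.05*r^4 - 1.24*r^3 + 3.03*r^2 + 1.2*r + 3.62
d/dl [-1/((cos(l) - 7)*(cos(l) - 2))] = (9 - 2*cos(l))*sin(l)/((cos(l) - 7)^2*(cos(l) - 2)^2)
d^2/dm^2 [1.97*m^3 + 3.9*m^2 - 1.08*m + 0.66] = 11.82*m + 7.8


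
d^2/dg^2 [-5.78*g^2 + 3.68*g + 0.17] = -11.5600000000000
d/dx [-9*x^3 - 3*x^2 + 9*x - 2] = -27*x^2 - 6*x + 9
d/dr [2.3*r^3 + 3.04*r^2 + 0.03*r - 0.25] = 6.9*r^2 + 6.08*r + 0.03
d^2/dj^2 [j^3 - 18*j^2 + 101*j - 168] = 6*j - 36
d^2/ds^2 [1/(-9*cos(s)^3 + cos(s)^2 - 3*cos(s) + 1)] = ((-39*cos(s) + 8*cos(2*s) - 81*cos(3*s))*(9*cos(s)^3 - cos(s)^2 + 3*cos(s) - 1)/4 - 2*(27*cos(s)^2 - 2*cos(s) + 3)^2*sin(s)^2)/(9*cos(s)^3 - cos(s)^2 + 3*cos(s) - 1)^3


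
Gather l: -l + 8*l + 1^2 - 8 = 7*l - 7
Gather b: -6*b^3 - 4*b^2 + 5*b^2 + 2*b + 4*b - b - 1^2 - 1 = -6*b^3 + b^2 + 5*b - 2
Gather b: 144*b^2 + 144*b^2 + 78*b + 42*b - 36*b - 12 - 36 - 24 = 288*b^2 + 84*b - 72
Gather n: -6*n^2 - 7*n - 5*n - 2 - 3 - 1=-6*n^2 - 12*n - 6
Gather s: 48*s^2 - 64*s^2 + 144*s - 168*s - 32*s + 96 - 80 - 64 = -16*s^2 - 56*s - 48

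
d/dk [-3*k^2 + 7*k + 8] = 7 - 6*k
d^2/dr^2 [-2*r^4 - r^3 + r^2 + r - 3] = -24*r^2 - 6*r + 2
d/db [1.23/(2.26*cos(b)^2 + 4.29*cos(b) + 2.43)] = (5.5596*cos(b) + 5.2767)*sin(b)/(2.26*cos(b)^2 + 4.29*cos(b) + 2.43)^2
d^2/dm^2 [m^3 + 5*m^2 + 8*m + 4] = 6*m + 10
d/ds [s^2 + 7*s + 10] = 2*s + 7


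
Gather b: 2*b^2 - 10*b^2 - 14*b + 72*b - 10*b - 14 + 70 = -8*b^2 + 48*b + 56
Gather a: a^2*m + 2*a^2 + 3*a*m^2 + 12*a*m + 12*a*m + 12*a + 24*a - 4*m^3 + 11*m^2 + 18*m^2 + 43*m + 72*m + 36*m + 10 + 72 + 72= a^2*(m + 2) + a*(3*m^2 + 24*m + 36) - 4*m^3 + 29*m^2 + 151*m + 154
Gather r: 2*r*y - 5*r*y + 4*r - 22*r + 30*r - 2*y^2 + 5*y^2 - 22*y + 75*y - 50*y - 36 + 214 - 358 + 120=r*(12 - 3*y) + 3*y^2 + 3*y - 60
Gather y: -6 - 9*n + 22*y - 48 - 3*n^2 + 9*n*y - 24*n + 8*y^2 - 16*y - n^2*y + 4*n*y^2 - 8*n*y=-3*n^2 - 33*n + y^2*(4*n + 8) + y*(-n^2 + n + 6) - 54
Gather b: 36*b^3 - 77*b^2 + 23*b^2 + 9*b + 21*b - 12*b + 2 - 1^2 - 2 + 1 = 36*b^3 - 54*b^2 + 18*b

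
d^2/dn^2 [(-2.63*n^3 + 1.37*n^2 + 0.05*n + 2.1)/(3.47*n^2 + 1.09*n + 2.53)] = (-4.26325641456066e-14*n^4 + 30.769248*n^3 + 36.034632*n^2 - 55.982952*n - 14.619504)/(41.781923*n^6 + 39.373743*n^5 + 103.758552*n^4 + 58.710343*n^3 + 75.651048*n^2 + 20.930943*n + 16.194277)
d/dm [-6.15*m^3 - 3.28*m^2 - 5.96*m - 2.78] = -18.45*m^2 - 6.56*m - 5.96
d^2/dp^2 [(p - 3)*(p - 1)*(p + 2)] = 6*p - 4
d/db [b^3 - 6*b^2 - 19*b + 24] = 3*b^2 - 12*b - 19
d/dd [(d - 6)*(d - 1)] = 2*d - 7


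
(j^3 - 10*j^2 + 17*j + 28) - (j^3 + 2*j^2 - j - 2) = -12*j^2 + 18*j + 30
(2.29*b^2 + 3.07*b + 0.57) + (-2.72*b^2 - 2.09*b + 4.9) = -0.43*b^2 + 0.98*b + 5.47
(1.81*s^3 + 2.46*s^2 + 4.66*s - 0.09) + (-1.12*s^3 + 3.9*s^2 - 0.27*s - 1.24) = 0.69*s^3 + 6.36*s^2 + 4.39*s - 1.33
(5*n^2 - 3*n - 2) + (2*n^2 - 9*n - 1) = 7*n^2 - 12*n - 3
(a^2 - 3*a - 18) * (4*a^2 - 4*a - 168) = 4*a^4 - 16*a^3 - 228*a^2 + 576*a + 3024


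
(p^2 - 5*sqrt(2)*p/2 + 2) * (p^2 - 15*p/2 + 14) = p^4 - 15*p^3/2 - 5*sqrt(2)*p^3/2 + 16*p^2 + 75*sqrt(2)*p^2/4 - 35*sqrt(2)*p - 15*p + 28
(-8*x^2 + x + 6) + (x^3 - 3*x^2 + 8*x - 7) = x^3 - 11*x^2 + 9*x - 1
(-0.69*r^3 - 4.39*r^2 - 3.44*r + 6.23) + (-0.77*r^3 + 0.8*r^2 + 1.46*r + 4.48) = -1.46*r^3 - 3.59*r^2 - 1.98*r + 10.71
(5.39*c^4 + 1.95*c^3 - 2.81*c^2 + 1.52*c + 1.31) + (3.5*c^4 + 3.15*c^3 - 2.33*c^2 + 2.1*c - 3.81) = 8.89*c^4 + 5.1*c^3 - 5.14*c^2 + 3.62*c - 2.5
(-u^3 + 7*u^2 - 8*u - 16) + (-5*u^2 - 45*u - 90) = -u^3 + 2*u^2 - 53*u - 106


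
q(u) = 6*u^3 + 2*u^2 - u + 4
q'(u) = 18*u^2 + 4*u - 1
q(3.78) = 352.86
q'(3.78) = 271.31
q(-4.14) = -383.33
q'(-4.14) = 290.95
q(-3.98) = -338.61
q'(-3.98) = 268.21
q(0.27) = 3.99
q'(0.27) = 1.39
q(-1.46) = -8.95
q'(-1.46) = 31.53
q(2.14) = 69.82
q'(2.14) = 89.99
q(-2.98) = -134.04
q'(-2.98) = 146.93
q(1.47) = 25.91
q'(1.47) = 43.78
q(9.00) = 4531.00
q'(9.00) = 1493.00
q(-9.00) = -4199.00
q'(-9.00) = 1421.00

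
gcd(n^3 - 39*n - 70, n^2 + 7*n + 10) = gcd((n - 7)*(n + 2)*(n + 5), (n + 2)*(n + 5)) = n^2 + 7*n + 10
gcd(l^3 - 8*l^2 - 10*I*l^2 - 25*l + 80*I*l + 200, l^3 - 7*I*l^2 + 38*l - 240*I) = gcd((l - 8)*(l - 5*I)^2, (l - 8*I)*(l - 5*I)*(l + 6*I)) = l - 5*I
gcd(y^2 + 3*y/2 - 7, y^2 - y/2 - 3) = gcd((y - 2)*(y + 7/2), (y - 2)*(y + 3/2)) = y - 2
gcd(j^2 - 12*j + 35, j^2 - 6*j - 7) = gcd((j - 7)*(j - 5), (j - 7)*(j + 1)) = j - 7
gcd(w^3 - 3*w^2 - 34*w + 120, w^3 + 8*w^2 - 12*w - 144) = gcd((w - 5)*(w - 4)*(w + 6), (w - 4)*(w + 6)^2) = w^2 + 2*w - 24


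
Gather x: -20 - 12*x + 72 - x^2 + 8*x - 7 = -x^2 - 4*x + 45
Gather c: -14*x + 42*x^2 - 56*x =42*x^2 - 70*x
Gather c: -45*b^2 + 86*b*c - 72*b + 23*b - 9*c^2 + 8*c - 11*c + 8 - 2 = -45*b^2 - 49*b - 9*c^2 + c*(86*b - 3) + 6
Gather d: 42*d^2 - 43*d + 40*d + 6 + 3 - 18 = 42*d^2 - 3*d - 9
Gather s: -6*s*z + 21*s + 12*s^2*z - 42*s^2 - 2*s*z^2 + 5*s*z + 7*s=s^2*(12*z - 42) + s*(-2*z^2 - z + 28)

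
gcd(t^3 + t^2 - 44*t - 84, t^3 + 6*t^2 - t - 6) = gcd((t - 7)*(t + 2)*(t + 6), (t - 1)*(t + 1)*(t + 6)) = t + 6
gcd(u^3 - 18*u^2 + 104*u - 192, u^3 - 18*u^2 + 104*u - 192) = u^3 - 18*u^2 + 104*u - 192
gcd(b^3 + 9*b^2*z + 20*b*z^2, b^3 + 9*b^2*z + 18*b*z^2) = b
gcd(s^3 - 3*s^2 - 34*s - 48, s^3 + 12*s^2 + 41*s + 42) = s^2 + 5*s + 6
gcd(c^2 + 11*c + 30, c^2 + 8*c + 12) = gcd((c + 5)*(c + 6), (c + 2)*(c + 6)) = c + 6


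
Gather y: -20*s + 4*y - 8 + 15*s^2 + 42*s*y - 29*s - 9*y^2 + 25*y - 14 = 15*s^2 - 49*s - 9*y^2 + y*(42*s + 29) - 22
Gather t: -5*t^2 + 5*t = -5*t^2 + 5*t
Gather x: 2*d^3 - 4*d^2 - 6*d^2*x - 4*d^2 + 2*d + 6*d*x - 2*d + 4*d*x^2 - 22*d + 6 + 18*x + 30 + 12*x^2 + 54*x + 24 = 2*d^3 - 8*d^2 - 22*d + x^2*(4*d + 12) + x*(-6*d^2 + 6*d + 72) + 60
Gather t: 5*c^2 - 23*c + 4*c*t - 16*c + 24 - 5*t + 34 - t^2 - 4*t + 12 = 5*c^2 - 39*c - t^2 + t*(4*c - 9) + 70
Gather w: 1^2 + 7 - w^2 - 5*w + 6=-w^2 - 5*w + 14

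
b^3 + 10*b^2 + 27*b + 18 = (b + 1)*(b + 3)*(b + 6)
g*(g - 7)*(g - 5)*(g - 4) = g^4 - 16*g^3 + 83*g^2 - 140*g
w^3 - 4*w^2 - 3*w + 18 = (w - 3)^2*(w + 2)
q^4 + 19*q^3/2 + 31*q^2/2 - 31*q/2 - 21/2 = (q - 1)*(q + 1/2)*(q + 3)*(q + 7)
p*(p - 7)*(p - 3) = p^3 - 10*p^2 + 21*p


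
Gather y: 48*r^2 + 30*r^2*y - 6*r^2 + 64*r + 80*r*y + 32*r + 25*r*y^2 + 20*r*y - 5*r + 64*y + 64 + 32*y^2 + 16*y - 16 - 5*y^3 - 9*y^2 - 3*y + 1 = 42*r^2 + 91*r - 5*y^3 + y^2*(25*r + 23) + y*(30*r^2 + 100*r + 77) + 49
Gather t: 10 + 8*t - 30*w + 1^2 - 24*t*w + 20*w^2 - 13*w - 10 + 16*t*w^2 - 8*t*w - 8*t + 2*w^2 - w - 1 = t*(16*w^2 - 32*w) + 22*w^2 - 44*w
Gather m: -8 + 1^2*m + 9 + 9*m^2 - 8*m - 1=9*m^2 - 7*m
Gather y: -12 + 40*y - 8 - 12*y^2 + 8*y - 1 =-12*y^2 + 48*y - 21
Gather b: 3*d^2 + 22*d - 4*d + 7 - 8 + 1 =3*d^2 + 18*d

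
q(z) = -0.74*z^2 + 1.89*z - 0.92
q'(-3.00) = 6.33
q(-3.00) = -13.25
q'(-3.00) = 6.33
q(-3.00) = -13.25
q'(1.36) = -0.12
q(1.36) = 0.28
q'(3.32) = -3.02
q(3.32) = -2.80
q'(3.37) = -3.10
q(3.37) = -2.95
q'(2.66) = -2.05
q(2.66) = -1.13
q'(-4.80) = 8.99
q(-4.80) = -27.04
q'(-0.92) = 3.25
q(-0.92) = -3.29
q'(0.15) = 1.67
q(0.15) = -0.65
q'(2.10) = -1.22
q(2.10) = -0.21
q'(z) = 1.89 - 1.48*z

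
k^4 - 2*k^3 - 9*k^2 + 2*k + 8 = (k - 4)*(k - 1)*(k + 1)*(k + 2)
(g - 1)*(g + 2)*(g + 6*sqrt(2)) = g^3 + g^2 + 6*sqrt(2)*g^2 - 2*g + 6*sqrt(2)*g - 12*sqrt(2)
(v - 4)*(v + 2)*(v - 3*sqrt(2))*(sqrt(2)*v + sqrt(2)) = sqrt(2)*v^4 - 6*v^3 - sqrt(2)*v^3 - 10*sqrt(2)*v^2 + 6*v^2 - 8*sqrt(2)*v + 60*v + 48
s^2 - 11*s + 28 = (s - 7)*(s - 4)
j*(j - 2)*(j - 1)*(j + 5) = j^4 + 2*j^3 - 13*j^2 + 10*j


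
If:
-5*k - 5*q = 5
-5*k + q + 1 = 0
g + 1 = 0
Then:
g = -1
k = 0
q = -1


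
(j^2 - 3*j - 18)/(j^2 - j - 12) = (j - 6)/(j - 4)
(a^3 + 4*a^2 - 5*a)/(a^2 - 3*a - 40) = a*(a - 1)/(a - 8)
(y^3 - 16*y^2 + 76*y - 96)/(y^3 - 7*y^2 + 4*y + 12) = (y - 8)/(y + 1)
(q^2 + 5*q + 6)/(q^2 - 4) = (q + 3)/(q - 2)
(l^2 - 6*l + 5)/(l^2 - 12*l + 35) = (l - 1)/(l - 7)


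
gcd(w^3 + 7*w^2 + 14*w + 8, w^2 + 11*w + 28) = w + 4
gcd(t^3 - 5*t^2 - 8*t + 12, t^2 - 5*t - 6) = t - 6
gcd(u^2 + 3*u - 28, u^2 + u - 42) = u + 7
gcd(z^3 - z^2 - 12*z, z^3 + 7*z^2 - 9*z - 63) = z + 3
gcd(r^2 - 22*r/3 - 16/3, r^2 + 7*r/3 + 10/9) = r + 2/3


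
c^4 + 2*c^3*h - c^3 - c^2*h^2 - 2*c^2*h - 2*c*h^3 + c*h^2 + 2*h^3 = (c - 1)*(c - h)*(c + h)*(c + 2*h)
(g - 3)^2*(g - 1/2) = g^3 - 13*g^2/2 + 12*g - 9/2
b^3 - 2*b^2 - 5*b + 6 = (b - 3)*(b - 1)*(b + 2)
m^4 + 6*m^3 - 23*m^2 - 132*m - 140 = (m - 5)*(m + 2)^2*(m + 7)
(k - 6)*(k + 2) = k^2 - 4*k - 12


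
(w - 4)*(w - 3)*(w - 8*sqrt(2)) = w^3 - 8*sqrt(2)*w^2 - 7*w^2 + 12*w + 56*sqrt(2)*w - 96*sqrt(2)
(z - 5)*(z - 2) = z^2 - 7*z + 10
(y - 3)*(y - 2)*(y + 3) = y^3 - 2*y^2 - 9*y + 18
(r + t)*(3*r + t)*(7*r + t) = 21*r^3 + 31*r^2*t + 11*r*t^2 + t^3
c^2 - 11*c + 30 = (c - 6)*(c - 5)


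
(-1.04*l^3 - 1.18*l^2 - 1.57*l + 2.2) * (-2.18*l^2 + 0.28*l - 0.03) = 2.2672*l^5 + 2.2812*l^4 + 3.1234*l^3 - 5.2002*l^2 + 0.6631*l - 0.066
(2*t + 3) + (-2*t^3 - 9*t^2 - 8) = -2*t^3 - 9*t^2 + 2*t - 5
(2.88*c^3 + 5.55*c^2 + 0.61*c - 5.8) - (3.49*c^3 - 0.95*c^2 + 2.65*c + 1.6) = -0.61*c^3 + 6.5*c^2 - 2.04*c - 7.4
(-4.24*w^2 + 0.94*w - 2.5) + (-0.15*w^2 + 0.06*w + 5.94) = -4.39*w^2 + 1.0*w + 3.44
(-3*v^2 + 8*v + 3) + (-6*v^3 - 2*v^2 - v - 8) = -6*v^3 - 5*v^2 + 7*v - 5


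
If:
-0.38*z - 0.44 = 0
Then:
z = -1.16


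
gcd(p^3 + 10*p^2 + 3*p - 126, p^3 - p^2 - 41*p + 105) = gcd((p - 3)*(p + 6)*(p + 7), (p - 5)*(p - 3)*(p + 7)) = p^2 + 4*p - 21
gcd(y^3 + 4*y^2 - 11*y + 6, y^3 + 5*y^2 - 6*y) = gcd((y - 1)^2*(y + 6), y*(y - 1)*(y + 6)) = y^2 + 5*y - 6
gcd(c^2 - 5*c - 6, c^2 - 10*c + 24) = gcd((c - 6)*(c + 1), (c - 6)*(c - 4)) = c - 6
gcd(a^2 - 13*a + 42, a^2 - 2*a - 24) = a - 6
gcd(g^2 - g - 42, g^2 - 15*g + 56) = g - 7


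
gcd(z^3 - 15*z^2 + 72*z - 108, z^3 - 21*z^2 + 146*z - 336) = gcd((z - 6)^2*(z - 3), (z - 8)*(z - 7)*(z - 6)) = z - 6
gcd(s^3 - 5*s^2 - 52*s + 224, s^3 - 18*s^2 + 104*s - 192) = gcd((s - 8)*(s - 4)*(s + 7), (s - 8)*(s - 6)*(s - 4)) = s^2 - 12*s + 32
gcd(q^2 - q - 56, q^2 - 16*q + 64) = q - 8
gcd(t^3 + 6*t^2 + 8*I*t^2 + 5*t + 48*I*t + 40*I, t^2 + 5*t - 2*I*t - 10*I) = t + 5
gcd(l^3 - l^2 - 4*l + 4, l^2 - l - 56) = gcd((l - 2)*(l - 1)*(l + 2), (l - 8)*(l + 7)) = 1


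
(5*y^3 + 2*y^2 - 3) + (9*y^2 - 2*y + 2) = 5*y^3 + 11*y^2 - 2*y - 1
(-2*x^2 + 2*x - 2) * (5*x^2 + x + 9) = -10*x^4 + 8*x^3 - 26*x^2 + 16*x - 18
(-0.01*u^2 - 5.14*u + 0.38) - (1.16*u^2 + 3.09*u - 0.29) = -1.17*u^2 - 8.23*u + 0.67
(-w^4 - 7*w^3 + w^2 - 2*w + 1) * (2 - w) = w^5 + 5*w^4 - 15*w^3 + 4*w^2 - 5*w + 2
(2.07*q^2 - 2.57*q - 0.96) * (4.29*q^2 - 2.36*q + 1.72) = 8.8803*q^4 - 15.9105*q^3 + 5.5072*q^2 - 2.1548*q - 1.6512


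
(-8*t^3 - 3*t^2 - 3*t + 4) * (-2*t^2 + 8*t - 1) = 16*t^5 - 58*t^4 - 10*t^3 - 29*t^2 + 35*t - 4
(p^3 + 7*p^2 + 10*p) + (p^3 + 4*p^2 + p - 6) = 2*p^3 + 11*p^2 + 11*p - 6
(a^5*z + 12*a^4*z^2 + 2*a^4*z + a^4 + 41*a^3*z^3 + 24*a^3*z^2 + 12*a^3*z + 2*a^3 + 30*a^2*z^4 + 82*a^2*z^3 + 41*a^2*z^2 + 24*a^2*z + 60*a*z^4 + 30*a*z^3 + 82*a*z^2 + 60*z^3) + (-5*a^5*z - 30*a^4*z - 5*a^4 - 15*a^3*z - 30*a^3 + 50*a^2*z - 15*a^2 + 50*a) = -4*a^5*z + 12*a^4*z^2 - 28*a^4*z - 4*a^4 + 41*a^3*z^3 + 24*a^3*z^2 - 3*a^3*z - 28*a^3 + 30*a^2*z^4 + 82*a^2*z^3 + 41*a^2*z^2 + 74*a^2*z - 15*a^2 + 60*a*z^4 + 30*a*z^3 + 82*a*z^2 + 50*a + 60*z^3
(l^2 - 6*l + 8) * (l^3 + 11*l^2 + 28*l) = l^5 + 5*l^4 - 30*l^3 - 80*l^2 + 224*l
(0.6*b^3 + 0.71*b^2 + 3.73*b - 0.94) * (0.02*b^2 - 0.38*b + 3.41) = 0.012*b^5 - 0.2138*b^4 + 1.8508*b^3 + 0.9849*b^2 + 13.0765*b - 3.2054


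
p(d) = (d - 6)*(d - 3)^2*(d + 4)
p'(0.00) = 126.00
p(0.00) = -216.00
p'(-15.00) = -18684.00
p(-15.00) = 74844.00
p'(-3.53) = -327.83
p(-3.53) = -190.99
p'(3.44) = -15.82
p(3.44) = -3.69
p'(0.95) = 102.07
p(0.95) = -105.05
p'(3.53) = -18.29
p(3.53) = -5.22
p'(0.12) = 124.94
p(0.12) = -200.94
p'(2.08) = 45.68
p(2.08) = -20.17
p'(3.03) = -1.25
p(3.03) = -0.02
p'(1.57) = 72.90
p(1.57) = -50.46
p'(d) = (d - 6)*(d - 3)^2 + (d - 6)*(d + 4)*(2*d - 6) + (d - 3)^2*(d + 4) = 4*d^3 - 24*d^2 - 6*d + 126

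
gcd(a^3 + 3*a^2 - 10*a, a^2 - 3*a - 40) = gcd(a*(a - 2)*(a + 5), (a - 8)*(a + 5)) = a + 5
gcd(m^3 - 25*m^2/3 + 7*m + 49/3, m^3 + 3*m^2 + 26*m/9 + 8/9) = m + 1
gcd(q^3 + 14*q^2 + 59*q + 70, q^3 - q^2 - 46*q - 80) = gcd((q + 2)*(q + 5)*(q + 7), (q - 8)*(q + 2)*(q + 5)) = q^2 + 7*q + 10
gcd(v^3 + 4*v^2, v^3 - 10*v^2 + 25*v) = v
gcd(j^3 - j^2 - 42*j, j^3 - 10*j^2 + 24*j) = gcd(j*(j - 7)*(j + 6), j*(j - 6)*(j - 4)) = j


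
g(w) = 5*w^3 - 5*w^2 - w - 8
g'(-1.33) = 38.83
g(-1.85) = -54.92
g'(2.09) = 43.62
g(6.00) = 886.00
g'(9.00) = 1124.00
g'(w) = 15*w^2 - 10*w - 1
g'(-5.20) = 456.60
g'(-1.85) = 68.84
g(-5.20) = -841.04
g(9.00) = 3223.00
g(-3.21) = -221.69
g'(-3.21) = 185.66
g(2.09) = 13.72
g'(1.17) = 7.83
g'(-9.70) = 1507.35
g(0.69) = -9.43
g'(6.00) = 479.00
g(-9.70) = -5032.12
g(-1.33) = -27.28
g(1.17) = -8.01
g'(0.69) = -0.76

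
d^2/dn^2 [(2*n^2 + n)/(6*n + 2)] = -1/(27*n^3 + 27*n^2 + 9*n + 1)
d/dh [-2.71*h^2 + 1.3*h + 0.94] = 1.3 - 5.42*h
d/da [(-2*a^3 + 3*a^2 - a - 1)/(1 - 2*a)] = (8*a^3 - 12*a^2 + 6*a - 3)/(4*a^2 - 4*a + 1)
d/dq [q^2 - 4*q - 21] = 2*q - 4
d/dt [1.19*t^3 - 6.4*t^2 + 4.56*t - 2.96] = 3.57*t^2 - 12.8*t + 4.56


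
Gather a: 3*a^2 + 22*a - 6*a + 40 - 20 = 3*a^2 + 16*a + 20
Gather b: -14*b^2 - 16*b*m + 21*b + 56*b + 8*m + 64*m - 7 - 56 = -14*b^2 + b*(77 - 16*m) + 72*m - 63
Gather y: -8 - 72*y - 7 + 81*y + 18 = 9*y + 3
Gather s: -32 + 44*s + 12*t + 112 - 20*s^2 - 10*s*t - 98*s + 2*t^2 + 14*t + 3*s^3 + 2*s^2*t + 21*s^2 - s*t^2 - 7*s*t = 3*s^3 + s^2*(2*t + 1) + s*(-t^2 - 17*t - 54) + 2*t^2 + 26*t + 80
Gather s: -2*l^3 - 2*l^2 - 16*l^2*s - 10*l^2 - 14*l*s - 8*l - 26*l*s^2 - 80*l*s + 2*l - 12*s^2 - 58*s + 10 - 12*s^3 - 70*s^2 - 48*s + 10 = -2*l^3 - 12*l^2 - 6*l - 12*s^3 + s^2*(-26*l - 82) + s*(-16*l^2 - 94*l - 106) + 20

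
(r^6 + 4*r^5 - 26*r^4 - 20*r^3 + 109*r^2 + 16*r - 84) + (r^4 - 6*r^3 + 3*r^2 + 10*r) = r^6 + 4*r^5 - 25*r^4 - 26*r^3 + 112*r^2 + 26*r - 84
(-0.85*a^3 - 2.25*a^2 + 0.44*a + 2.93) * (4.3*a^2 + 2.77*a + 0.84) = -3.655*a^5 - 12.0295*a^4 - 5.0545*a^3 + 11.9278*a^2 + 8.4857*a + 2.4612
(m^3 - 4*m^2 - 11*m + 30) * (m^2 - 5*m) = m^5 - 9*m^4 + 9*m^3 + 85*m^2 - 150*m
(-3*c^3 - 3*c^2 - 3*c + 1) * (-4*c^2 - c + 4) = 12*c^5 + 15*c^4 + 3*c^3 - 13*c^2 - 13*c + 4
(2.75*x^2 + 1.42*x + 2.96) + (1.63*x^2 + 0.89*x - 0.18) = 4.38*x^2 + 2.31*x + 2.78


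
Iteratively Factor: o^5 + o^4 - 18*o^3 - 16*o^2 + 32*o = (o + 4)*(o^4 - 3*o^3 - 6*o^2 + 8*o) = (o - 4)*(o + 4)*(o^3 + o^2 - 2*o) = (o - 4)*(o - 1)*(o + 4)*(o^2 + 2*o) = (o - 4)*(o - 1)*(o + 2)*(o + 4)*(o)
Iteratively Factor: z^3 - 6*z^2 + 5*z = (z - 5)*(z^2 - z) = z*(z - 5)*(z - 1)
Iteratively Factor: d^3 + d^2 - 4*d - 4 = (d + 1)*(d^2 - 4) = (d + 1)*(d + 2)*(d - 2)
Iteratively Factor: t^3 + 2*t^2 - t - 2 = (t - 1)*(t^2 + 3*t + 2) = (t - 1)*(t + 2)*(t + 1)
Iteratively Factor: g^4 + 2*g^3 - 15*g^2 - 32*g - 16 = (g - 4)*(g^3 + 6*g^2 + 9*g + 4) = (g - 4)*(g + 4)*(g^2 + 2*g + 1) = (g - 4)*(g + 1)*(g + 4)*(g + 1)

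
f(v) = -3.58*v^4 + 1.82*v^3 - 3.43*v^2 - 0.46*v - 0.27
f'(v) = -14.32*v^3 + 5.46*v^2 - 6.86*v - 0.46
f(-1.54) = -34.48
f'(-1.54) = 75.35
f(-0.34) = -0.63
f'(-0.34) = 3.07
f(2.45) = -124.21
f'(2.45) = -195.09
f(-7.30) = -11054.28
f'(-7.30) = 5911.30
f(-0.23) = -0.38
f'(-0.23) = 1.58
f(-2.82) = -293.47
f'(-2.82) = 383.44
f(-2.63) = -227.17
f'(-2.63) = 315.85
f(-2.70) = -250.11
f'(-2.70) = 339.73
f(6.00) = -4373.07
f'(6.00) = -2938.18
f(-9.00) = -25089.12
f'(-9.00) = 10942.82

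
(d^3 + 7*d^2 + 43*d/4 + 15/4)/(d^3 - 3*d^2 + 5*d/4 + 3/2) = (2*d^2 + 13*d + 15)/(2*d^2 - 7*d + 6)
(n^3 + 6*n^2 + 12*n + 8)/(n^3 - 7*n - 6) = (n^2 + 4*n + 4)/(n^2 - 2*n - 3)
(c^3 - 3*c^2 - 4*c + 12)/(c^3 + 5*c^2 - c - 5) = (c^3 - 3*c^2 - 4*c + 12)/(c^3 + 5*c^2 - c - 5)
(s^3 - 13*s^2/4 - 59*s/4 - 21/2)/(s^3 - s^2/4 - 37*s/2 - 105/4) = (s^2 - 5*s - 6)/(s^2 - 2*s - 15)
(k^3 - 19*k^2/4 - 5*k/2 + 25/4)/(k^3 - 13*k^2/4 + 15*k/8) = 2*(4*k^3 - 19*k^2 - 10*k + 25)/(k*(8*k^2 - 26*k + 15))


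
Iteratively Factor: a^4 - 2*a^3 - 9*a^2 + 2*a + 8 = (a - 1)*(a^3 - a^2 - 10*a - 8) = (a - 4)*(a - 1)*(a^2 + 3*a + 2) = (a - 4)*(a - 1)*(a + 2)*(a + 1)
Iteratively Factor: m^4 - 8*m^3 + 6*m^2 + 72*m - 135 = (m - 3)*(m^3 - 5*m^2 - 9*m + 45) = (m - 3)^2*(m^2 - 2*m - 15) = (m - 3)^2*(m + 3)*(m - 5)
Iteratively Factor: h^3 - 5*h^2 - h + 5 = (h + 1)*(h^2 - 6*h + 5) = (h - 5)*(h + 1)*(h - 1)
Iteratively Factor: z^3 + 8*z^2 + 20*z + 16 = (z + 2)*(z^2 + 6*z + 8) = (z + 2)*(z + 4)*(z + 2)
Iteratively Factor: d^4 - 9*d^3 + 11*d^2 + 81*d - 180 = (d + 3)*(d^3 - 12*d^2 + 47*d - 60) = (d - 4)*(d + 3)*(d^2 - 8*d + 15) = (d - 4)*(d - 3)*(d + 3)*(d - 5)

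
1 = 1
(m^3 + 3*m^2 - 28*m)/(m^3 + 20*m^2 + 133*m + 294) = m*(m - 4)/(m^2 + 13*m + 42)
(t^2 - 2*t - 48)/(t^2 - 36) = (t - 8)/(t - 6)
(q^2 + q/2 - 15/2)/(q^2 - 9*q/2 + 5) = (q + 3)/(q - 2)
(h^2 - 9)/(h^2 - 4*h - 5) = (9 - h^2)/(-h^2 + 4*h + 5)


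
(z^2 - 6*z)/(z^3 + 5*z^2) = (z - 6)/(z*(z + 5))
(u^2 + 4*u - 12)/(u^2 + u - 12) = (u^2 + 4*u - 12)/(u^2 + u - 12)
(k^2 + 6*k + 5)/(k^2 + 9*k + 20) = (k + 1)/(k + 4)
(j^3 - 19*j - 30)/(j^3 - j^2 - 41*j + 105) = (j^2 + 5*j + 6)/(j^2 + 4*j - 21)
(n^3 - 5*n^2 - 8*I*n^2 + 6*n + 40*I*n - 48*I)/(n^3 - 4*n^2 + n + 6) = (n - 8*I)/(n + 1)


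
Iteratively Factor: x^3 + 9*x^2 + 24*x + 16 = (x + 4)*(x^2 + 5*x + 4) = (x + 4)^2*(x + 1)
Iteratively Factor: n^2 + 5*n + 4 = (n + 4)*(n + 1)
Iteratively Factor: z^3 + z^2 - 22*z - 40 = (z + 2)*(z^2 - z - 20) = (z - 5)*(z + 2)*(z + 4)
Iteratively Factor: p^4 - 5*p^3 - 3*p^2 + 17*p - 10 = (p - 5)*(p^3 - 3*p + 2) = (p - 5)*(p + 2)*(p^2 - 2*p + 1) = (p - 5)*(p - 1)*(p + 2)*(p - 1)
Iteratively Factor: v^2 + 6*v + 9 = (v + 3)*(v + 3)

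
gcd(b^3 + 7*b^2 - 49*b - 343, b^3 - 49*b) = b^2 - 49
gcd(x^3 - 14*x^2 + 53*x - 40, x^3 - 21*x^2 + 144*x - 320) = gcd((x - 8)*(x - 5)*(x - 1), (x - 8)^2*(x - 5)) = x^2 - 13*x + 40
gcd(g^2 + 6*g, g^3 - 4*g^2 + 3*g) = g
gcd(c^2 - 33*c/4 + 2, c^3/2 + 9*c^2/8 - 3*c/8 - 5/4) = 1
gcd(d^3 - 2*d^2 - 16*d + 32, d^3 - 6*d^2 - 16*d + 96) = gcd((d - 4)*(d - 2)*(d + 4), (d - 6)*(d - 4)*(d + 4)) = d^2 - 16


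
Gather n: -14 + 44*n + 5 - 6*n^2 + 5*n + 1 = -6*n^2 + 49*n - 8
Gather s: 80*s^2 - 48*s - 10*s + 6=80*s^2 - 58*s + 6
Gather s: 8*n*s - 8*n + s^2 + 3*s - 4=-8*n + s^2 + s*(8*n + 3) - 4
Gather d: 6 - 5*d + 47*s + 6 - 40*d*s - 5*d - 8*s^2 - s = d*(-40*s - 10) - 8*s^2 + 46*s + 12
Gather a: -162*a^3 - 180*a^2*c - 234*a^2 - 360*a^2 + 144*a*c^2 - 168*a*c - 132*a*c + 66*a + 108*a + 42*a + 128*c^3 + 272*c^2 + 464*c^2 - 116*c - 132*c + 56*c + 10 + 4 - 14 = -162*a^3 + a^2*(-180*c - 594) + a*(144*c^2 - 300*c + 216) + 128*c^3 + 736*c^2 - 192*c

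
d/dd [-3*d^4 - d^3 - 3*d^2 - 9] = 3*d*(-4*d^2 - d - 2)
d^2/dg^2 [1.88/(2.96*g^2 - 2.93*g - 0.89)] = (32.943616*g^2 - 32.609728*g - 1.88*(5.92*g - 2.93)*(11.84*g - 5.86) - 9.905344)/(-2.96*g^2 + 2.93*g + 0.89)^3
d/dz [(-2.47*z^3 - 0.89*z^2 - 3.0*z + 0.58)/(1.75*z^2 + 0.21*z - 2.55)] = (-4.3225*z^4 - 1.0374*z^3 + 23.9586*z^2 + 2.509*z + 7.5282)/(3.0625*z^4 + 0.735*z^3 - 8.8809*z^2 - 1.071*z + 6.5025)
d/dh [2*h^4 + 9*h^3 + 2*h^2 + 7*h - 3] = 8*h^3 + 27*h^2 + 4*h + 7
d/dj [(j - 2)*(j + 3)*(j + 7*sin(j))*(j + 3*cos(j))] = -(j - 2)*(j + 3)*(j + 7*sin(j))*(3*sin(j) - 1) + (j - 2)*(j + 3)*(j + 3*cos(j))*(7*cos(j) + 1) + (j - 2)*(j + 7*sin(j))*(j + 3*cos(j)) + (j + 3)*(j + 7*sin(j))*(j + 3*cos(j))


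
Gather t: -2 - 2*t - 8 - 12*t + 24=14 - 14*t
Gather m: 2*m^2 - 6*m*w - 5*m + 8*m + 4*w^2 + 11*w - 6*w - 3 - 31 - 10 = 2*m^2 + m*(3 - 6*w) + 4*w^2 + 5*w - 44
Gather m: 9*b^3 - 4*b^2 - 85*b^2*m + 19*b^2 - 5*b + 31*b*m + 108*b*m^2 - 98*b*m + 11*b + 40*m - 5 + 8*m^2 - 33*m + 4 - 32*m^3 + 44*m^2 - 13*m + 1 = 9*b^3 + 15*b^2 + 6*b - 32*m^3 + m^2*(108*b + 52) + m*(-85*b^2 - 67*b - 6)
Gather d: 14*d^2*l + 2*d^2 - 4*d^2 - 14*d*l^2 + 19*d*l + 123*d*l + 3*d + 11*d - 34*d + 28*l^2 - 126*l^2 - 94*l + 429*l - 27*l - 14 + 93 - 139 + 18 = d^2*(14*l - 2) + d*(-14*l^2 + 142*l - 20) - 98*l^2 + 308*l - 42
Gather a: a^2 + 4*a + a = a^2 + 5*a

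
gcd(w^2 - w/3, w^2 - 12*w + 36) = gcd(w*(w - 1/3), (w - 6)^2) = 1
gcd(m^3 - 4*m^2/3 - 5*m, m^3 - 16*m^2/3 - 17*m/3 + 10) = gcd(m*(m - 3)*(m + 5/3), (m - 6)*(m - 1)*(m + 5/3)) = m + 5/3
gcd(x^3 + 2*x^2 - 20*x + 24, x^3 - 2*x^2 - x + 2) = x - 2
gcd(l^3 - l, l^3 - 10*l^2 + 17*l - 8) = l - 1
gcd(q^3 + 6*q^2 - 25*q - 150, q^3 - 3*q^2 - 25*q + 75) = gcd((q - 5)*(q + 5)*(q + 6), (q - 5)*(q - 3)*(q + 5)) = q^2 - 25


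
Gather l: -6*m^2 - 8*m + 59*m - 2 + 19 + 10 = -6*m^2 + 51*m + 27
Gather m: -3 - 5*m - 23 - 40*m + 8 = -45*m - 18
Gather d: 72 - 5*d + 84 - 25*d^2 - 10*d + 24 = -25*d^2 - 15*d + 180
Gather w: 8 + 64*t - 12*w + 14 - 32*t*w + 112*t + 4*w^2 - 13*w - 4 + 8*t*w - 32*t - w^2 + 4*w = 144*t + 3*w^2 + w*(-24*t - 21) + 18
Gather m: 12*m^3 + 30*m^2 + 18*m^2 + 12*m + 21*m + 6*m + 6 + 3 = 12*m^3 + 48*m^2 + 39*m + 9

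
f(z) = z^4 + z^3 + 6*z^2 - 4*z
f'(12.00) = 7484.00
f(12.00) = 23280.00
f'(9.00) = 3263.00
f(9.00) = 7740.00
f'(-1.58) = -31.25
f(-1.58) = 23.59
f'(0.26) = -0.61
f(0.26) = -0.61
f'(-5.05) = -503.24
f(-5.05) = 694.80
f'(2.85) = 147.16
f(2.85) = 126.46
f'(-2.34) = -66.90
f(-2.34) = 59.38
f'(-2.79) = -101.00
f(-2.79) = 96.74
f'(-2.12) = -54.07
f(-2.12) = 46.12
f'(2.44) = 101.25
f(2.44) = 75.93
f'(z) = 4*z^3 + 3*z^2 + 12*z - 4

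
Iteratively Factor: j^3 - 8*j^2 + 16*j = (j)*(j^2 - 8*j + 16) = j*(j - 4)*(j - 4)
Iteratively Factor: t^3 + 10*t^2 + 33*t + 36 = (t + 3)*(t^2 + 7*t + 12) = (t + 3)^2*(t + 4)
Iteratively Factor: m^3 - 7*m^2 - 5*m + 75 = (m - 5)*(m^2 - 2*m - 15) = (m - 5)*(m + 3)*(m - 5)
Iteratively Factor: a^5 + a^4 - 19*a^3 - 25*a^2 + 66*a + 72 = (a + 3)*(a^4 - 2*a^3 - 13*a^2 + 14*a + 24) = (a - 4)*(a + 3)*(a^3 + 2*a^2 - 5*a - 6) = (a - 4)*(a + 3)^2*(a^2 - a - 2) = (a - 4)*(a - 2)*(a + 3)^2*(a + 1)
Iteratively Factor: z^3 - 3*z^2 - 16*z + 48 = (z - 4)*(z^2 + z - 12) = (z - 4)*(z - 3)*(z + 4)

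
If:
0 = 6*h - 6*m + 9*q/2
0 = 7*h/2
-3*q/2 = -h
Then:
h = 0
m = 0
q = 0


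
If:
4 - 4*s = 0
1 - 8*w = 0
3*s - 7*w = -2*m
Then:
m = -17/16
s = 1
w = 1/8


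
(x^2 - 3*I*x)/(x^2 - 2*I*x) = (x - 3*I)/(x - 2*I)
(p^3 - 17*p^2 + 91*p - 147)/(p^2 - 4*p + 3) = (p^2 - 14*p + 49)/(p - 1)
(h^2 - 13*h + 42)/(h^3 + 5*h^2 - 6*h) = (h^2 - 13*h + 42)/(h*(h^2 + 5*h - 6))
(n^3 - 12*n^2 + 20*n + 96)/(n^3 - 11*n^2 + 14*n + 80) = (n - 6)/(n - 5)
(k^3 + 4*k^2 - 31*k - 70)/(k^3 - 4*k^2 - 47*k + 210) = (k + 2)/(k - 6)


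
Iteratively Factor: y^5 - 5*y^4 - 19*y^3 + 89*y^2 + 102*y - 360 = (y - 5)*(y^4 - 19*y^2 - 6*y + 72) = (y - 5)*(y + 3)*(y^3 - 3*y^2 - 10*y + 24) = (y - 5)*(y - 2)*(y + 3)*(y^2 - y - 12) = (y - 5)*(y - 2)*(y + 3)^2*(y - 4)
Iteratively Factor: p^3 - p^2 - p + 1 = (p - 1)*(p^2 - 1) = (p - 1)^2*(p + 1)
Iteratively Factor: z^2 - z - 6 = (z + 2)*(z - 3)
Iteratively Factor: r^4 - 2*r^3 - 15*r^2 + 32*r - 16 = (r - 1)*(r^3 - r^2 - 16*r + 16) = (r - 1)*(r + 4)*(r^2 - 5*r + 4) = (r - 1)^2*(r + 4)*(r - 4)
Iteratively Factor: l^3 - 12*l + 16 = (l - 2)*(l^2 + 2*l - 8) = (l - 2)*(l + 4)*(l - 2)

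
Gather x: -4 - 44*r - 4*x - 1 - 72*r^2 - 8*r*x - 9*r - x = -72*r^2 - 53*r + x*(-8*r - 5) - 5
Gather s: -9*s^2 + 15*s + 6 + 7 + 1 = -9*s^2 + 15*s + 14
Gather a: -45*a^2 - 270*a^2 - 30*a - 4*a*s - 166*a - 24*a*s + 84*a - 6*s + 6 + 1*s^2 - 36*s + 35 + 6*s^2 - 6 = -315*a^2 + a*(-28*s - 112) + 7*s^2 - 42*s + 35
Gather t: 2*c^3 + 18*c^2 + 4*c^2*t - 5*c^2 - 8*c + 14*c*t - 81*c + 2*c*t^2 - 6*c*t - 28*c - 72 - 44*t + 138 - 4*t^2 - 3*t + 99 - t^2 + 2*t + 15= 2*c^3 + 13*c^2 - 117*c + t^2*(2*c - 5) + t*(4*c^2 + 8*c - 45) + 180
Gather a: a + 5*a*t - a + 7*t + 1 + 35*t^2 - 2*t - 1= 5*a*t + 35*t^2 + 5*t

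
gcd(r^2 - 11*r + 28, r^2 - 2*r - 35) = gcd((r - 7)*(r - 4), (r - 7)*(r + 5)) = r - 7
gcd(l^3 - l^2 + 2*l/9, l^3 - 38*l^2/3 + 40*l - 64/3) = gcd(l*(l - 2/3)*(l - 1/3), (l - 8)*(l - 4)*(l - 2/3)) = l - 2/3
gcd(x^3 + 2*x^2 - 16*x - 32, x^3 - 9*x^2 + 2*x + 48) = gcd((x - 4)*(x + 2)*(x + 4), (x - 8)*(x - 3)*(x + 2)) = x + 2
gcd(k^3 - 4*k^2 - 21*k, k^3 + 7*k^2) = k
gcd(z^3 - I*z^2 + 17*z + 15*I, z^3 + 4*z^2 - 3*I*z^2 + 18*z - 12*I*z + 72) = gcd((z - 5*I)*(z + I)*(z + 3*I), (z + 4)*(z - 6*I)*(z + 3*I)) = z + 3*I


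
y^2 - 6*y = y*(y - 6)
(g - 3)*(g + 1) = g^2 - 2*g - 3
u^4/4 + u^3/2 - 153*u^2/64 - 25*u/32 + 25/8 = (u/4 + 1)*(u - 2)*(u - 5/4)*(u + 5/4)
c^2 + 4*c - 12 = (c - 2)*(c + 6)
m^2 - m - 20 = (m - 5)*(m + 4)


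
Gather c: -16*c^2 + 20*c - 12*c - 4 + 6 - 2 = -16*c^2 + 8*c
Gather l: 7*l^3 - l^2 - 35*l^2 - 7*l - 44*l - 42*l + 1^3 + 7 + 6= 7*l^3 - 36*l^2 - 93*l + 14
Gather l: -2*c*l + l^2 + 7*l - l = l^2 + l*(6 - 2*c)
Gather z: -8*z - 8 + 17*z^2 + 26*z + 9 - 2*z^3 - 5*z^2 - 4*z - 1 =-2*z^3 + 12*z^2 + 14*z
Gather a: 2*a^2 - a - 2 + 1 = 2*a^2 - a - 1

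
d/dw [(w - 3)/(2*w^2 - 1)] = (2*w^2 - 4*w*(w - 3) - 1)/(2*w^2 - 1)^2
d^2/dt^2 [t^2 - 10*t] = 2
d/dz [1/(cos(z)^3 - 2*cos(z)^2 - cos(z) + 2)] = (3*cos(z)^2 - 4*cos(z) - 1)/((cos(z) - 2)^2*sin(z)^3)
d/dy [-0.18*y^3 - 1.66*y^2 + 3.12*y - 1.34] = -0.54*y^2 - 3.32*y + 3.12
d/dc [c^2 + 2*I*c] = 2*c + 2*I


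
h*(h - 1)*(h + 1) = h^3 - h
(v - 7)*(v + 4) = v^2 - 3*v - 28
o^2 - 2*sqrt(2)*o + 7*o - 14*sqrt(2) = (o + 7)*(o - 2*sqrt(2))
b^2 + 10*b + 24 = (b + 4)*(b + 6)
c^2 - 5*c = c*(c - 5)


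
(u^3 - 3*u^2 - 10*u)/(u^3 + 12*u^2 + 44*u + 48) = u*(u - 5)/(u^2 + 10*u + 24)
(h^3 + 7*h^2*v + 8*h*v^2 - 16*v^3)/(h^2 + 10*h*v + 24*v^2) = (h^2 + 3*h*v - 4*v^2)/(h + 6*v)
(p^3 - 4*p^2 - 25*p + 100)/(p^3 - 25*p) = (p - 4)/p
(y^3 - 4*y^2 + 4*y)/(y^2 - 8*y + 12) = y*(y - 2)/(y - 6)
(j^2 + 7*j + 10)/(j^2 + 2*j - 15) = (j + 2)/(j - 3)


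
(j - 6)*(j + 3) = j^2 - 3*j - 18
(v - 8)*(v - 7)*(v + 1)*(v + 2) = v^4 - 12*v^3 + 13*v^2 + 138*v + 112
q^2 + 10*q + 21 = (q + 3)*(q + 7)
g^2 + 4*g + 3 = (g + 1)*(g + 3)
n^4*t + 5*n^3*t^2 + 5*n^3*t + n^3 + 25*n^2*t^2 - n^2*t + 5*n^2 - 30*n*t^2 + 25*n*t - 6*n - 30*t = (n - 1)*(n + 6)*(n + 5*t)*(n*t + 1)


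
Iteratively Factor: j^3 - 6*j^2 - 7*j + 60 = (j + 3)*(j^2 - 9*j + 20) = (j - 5)*(j + 3)*(j - 4)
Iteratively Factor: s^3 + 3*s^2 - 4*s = (s)*(s^2 + 3*s - 4) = s*(s - 1)*(s + 4)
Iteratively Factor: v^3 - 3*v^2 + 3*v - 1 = (v - 1)*(v^2 - 2*v + 1) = (v - 1)^2*(v - 1)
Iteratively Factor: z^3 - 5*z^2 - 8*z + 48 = (z + 3)*(z^2 - 8*z + 16) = (z - 4)*(z + 3)*(z - 4)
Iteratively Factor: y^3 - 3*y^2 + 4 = (y - 2)*(y^2 - y - 2) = (y - 2)^2*(y + 1)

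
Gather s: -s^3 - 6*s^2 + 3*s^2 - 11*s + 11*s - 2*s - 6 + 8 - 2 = -s^3 - 3*s^2 - 2*s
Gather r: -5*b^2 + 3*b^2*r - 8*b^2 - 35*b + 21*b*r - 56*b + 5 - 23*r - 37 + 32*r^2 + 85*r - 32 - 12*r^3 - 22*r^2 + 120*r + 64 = -13*b^2 - 91*b - 12*r^3 + 10*r^2 + r*(3*b^2 + 21*b + 182)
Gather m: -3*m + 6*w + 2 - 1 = -3*m + 6*w + 1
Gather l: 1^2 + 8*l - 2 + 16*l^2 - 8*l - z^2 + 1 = 16*l^2 - z^2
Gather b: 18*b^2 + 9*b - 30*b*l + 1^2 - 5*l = 18*b^2 + b*(9 - 30*l) - 5*l + 1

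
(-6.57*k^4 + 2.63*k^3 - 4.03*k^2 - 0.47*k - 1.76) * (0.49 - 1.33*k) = 8.7381*k^5 - 6.7172*k^4 + 6.6486*k^3 - 1.3496*k^2 + 2.1105*k - 0.8624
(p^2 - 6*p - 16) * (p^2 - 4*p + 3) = p^4 - 10*p^3 + 11*p^2 + 46*p - 48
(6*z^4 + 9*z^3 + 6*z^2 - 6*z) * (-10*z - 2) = -60*z^5 - 102*z^4 - 78*z^3 + 48*z^2 + 12*z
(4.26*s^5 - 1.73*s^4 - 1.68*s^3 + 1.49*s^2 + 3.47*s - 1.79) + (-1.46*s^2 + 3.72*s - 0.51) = 4.26*s^5 - 1.73*s^4 - 1.68*s^3 + 0.03*s^2 + 7.19*s - 2.3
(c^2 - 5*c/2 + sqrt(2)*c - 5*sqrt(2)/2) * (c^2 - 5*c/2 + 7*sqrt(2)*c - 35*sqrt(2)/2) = c^4 - 5*c^3 + 8*sqrt(2)*c^3 - 40*sqrt(2)*c^2 + 81*c^2/4 - 70*c + 50*sqrt(2)*c + 175/2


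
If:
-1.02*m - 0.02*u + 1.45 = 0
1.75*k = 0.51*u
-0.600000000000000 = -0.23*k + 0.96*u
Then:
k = -0.20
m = 1.43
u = -0.67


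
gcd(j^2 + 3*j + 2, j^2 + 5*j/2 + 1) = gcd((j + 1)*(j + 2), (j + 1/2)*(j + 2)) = j + 2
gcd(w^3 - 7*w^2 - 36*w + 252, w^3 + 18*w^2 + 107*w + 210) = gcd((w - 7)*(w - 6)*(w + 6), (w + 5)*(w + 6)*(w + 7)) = w + 6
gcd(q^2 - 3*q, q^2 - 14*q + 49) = 1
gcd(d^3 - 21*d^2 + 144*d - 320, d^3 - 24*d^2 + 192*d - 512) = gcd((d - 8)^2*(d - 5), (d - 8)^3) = d^2 - 16*d + 64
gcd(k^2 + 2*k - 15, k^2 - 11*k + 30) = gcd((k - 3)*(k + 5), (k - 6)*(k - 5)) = 1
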